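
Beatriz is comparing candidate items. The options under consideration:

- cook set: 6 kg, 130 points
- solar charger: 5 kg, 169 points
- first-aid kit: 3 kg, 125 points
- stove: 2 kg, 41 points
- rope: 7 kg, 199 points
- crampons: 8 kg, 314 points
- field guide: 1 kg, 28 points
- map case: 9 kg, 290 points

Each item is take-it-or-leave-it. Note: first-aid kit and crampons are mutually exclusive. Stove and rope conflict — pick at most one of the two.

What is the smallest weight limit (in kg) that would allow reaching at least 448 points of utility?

13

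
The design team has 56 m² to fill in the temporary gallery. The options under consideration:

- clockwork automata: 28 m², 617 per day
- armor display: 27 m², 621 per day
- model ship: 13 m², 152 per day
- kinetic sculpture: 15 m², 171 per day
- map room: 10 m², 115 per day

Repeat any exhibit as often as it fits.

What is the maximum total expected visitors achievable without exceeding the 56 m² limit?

Best packing: 2×armor display — 54 m², 1242 total.
Every other selection either busts 56 m² or fails to beat 1242.

1242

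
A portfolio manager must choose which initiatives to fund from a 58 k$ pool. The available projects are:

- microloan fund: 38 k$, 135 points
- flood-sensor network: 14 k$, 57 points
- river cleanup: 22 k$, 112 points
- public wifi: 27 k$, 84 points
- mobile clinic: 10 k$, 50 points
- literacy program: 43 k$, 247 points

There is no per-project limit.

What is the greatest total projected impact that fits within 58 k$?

The ratio heuristic lands on mobile clinic + literacy program (297) but leaves 5 k$ idle.
The 10 k$ tied up in mobile clinic is better spent on flood-sensor network — total rises to 304 (57 k$).
Nothing else within 58 k$ beats 304.

304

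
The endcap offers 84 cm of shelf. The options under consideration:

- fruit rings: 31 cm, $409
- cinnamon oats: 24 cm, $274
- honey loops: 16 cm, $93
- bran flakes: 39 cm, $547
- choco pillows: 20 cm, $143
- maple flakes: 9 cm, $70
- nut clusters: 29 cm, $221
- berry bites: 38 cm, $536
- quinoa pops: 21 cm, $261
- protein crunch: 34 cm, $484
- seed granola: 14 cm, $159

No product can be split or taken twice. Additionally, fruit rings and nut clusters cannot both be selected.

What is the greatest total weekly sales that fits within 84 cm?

Greedy by ratio would take maple flakes + berry bites + protein crunch: 81 cm used, total 1090.
Reworking the packing: fruit rings + bran flakes + seed granola uses 84 cm and improves the total to 1115.

1115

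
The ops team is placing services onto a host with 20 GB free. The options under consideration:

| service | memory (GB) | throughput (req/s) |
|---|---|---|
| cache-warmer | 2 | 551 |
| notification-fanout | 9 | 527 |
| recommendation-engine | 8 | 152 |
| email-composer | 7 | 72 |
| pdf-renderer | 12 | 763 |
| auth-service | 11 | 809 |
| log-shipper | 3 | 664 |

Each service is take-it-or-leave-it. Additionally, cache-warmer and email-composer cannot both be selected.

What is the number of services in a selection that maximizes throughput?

3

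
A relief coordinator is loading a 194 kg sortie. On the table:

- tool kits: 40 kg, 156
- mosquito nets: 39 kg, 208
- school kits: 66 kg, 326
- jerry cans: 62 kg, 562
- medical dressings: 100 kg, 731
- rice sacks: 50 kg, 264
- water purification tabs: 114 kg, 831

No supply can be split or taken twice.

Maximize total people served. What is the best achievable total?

1393

Filling by ratio: jerry cans + medical dressings for 1293, with 32 kg left unused.
The 100 kg tied up in medical dressings is better spent on water purification tabs — total rises to 1393 (176 kg).
The closest alternative, jerry cans + medical dressings, reaches only 1293.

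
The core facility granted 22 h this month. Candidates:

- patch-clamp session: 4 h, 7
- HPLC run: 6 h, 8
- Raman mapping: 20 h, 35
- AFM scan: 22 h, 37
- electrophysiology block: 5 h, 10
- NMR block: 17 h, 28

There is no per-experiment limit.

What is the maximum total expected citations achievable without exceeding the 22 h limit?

Greedy by ratio would take 4×electrophysiology block: 20 h used, total 40.
Replace 2×electrophysiology block with 3×patch-clamp session: the trade gains 1 net, giving 41 at 22 h.

41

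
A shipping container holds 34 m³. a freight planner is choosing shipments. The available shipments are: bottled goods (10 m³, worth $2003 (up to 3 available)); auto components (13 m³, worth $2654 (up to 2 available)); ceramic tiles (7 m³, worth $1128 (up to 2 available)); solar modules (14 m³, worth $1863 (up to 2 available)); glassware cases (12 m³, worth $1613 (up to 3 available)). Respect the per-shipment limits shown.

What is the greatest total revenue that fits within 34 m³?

6660

Density check — auto components 204.15, bottled goods 200.30, ceramic tiles 161.14 are the best per m³.
A density-first pass picks 2×auto components + ceramic tiles — 6436 at 33 m³.
Replace auto components and ceramic tiles with 2×bottled goods: the trade gains 224 net, giving 6660 at 33 m³.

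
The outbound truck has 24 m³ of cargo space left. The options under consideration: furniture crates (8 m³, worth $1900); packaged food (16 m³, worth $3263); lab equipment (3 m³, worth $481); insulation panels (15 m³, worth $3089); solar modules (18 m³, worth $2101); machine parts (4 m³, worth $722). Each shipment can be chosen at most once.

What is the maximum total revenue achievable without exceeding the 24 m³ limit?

5163

Taking the top-ratio shipments first gives furniture crates + insulation panels for 4989 (23 m³).
Dropping insulation panels frees 15 m³; slotting in packaged food (16 m³) lifts the total to 5163 at 24 m³.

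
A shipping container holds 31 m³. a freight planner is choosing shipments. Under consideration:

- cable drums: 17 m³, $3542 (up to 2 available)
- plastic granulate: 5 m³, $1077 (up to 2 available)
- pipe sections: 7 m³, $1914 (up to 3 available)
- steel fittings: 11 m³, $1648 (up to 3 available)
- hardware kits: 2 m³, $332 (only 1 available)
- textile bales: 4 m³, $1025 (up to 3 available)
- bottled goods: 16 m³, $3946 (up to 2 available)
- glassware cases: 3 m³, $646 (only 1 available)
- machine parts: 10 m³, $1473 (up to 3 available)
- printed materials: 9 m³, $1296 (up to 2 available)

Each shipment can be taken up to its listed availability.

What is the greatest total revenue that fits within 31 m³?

8124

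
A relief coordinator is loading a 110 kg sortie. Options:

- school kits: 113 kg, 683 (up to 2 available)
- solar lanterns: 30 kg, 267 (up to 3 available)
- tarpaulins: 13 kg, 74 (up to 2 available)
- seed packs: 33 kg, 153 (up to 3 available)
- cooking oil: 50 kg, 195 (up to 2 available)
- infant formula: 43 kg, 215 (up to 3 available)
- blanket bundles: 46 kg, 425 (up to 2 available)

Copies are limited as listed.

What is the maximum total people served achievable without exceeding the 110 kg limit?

The ratio heuristic lands on tarpaulins + 2×blanket bundles (924) but leaves 5 kg idle.
Dropping tarpaulins and blanket bundles frees 59 kg; slotting in 2×solar lanterns (60 kg) lifts the total to 959 at 106 kg.

959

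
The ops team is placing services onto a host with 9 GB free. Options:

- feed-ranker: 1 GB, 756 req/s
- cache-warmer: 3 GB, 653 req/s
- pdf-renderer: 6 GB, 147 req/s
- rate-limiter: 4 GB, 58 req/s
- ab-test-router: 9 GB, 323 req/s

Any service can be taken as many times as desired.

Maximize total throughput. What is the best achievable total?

6804

By throughput per GB: feed-ranker 756.00, cache-warmer 217.67, ab-test-router 35.89, pdf-renderer 24.50 lead.
9×feed-ranker uses 9 of the 9 GB and totals 6804.
That's the maximum — no swap from here does better than 6804.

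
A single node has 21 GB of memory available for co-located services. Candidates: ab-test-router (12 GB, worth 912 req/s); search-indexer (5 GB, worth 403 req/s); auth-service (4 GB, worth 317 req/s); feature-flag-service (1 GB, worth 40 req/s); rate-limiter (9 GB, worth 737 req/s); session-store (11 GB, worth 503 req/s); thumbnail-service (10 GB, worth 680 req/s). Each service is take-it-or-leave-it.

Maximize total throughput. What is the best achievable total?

Density check — rate-limiter 81.89, search-indexer 80.60, auth-service 79.25 are the best per GB.
Filling by ratio: search-indexer + auth-service + feature-flag-service + rate-limiter for 1497, with 2 GB left unused.
Replace search-indexer and auth-service and feature-flag-service with ab-test-router: the trade gains 152 net, giving 1649 at 21 GB.
The closest alternative, ab-test-router + search-indexer + auth-service, reaches only 1632.

1649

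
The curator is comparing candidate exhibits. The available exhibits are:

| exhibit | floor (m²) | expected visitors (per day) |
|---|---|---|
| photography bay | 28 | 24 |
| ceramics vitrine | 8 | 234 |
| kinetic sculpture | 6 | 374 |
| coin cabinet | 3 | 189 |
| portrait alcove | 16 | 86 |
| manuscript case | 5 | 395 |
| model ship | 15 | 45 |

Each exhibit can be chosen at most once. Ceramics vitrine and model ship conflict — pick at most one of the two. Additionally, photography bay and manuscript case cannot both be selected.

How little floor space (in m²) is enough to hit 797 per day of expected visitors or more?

14

Look for the lowest-floor combination reaching 797.
kinetic sculpture + coin cabinet + manuscript case: 958 expected visitors at 14 m².
Below 14 m² the best achievable stays under 797.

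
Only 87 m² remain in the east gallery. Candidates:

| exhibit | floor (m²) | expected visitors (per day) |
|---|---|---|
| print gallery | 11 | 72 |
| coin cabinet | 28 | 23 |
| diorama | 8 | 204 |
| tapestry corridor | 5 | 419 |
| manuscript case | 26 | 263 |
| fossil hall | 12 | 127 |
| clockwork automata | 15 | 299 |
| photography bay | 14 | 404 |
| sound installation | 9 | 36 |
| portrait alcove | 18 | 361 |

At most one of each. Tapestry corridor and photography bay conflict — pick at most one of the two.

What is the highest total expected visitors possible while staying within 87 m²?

Best packing: diorama + tapestry corridor + manuscript case + fossil hall + clockwork automata + portrait alcove — 84 m², 1673 total.
Every other selection either busts 87 m² or breaks a pairing rule or fails to beat 1673.

1673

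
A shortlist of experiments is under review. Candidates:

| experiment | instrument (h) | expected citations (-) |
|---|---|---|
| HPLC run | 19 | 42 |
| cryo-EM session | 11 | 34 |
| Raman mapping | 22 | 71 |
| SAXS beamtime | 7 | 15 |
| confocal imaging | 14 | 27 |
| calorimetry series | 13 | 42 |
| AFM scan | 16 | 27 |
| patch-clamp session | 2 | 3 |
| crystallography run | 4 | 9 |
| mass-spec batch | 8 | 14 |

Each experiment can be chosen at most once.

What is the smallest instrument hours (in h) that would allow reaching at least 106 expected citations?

Look for the lowest-instrument combination reaching 106.
Taking Raman mapping + calorimetry series gives 113 (≥ 106) for 35 h.
Any bundle with less than 35 h falls short of 106.

35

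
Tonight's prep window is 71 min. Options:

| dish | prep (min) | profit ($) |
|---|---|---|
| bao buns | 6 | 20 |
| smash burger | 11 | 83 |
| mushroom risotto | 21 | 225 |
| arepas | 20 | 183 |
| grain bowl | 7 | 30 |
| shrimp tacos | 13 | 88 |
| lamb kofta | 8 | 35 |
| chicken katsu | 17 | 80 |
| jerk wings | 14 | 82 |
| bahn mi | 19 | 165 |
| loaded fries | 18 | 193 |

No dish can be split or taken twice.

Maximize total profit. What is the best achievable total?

684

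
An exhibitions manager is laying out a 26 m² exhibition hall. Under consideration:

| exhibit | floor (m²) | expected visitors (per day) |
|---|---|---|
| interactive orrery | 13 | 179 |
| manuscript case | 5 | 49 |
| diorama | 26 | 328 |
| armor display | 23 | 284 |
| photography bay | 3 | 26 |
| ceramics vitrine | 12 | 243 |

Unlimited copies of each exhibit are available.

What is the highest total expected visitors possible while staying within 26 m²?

The ratio ordering already packs tightly: 2×ceramics vitrine, 24 m², 486.
The spare 2 m² is too small for any remaining exhibit, and no exchange beats 486.

486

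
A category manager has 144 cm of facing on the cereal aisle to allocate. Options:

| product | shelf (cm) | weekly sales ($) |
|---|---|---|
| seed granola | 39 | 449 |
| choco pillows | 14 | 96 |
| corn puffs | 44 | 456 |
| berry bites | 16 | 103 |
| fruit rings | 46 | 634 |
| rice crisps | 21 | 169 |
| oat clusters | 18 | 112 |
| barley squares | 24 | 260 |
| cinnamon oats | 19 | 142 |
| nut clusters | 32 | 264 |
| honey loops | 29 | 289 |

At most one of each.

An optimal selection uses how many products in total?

4

The maximum weekly sales within 144 cm is 1639.
One optimal bundle: corn puffs + fruit rings + barley squares + honey loops (143 cm).
Any selection reaching 1639 contains exactly 4 products.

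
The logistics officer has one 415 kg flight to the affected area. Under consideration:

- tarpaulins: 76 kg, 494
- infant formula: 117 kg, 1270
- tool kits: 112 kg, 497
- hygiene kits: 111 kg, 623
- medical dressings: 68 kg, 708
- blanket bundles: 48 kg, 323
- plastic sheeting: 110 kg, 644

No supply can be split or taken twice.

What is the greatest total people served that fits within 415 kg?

3245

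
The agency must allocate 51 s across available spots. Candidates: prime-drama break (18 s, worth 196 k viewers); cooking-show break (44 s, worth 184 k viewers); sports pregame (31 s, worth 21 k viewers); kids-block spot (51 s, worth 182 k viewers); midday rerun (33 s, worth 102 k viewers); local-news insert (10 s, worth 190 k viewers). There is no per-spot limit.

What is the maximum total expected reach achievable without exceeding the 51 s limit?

Best packing: 5×local-news insert — 50 s, 950 total.

950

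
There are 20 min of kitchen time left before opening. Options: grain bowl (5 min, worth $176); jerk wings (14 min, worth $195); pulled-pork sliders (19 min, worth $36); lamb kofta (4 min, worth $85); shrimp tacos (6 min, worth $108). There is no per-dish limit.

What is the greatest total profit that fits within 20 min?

704

The ratio ordering already packs tightly: 4×grain bowl, 20 min, 704.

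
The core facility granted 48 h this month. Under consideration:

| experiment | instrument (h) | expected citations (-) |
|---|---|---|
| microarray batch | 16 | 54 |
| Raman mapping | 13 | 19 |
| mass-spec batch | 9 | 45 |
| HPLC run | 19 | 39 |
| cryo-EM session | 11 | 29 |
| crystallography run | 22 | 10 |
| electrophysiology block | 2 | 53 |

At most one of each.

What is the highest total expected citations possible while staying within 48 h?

A density-first pass picks microarray batch + mass-spec batch + cryo-EM session + electrophysiology block — 181 at 38 h.
The 11 h tied up in cryo-EM session is better spent on HPLC run — total rises to 191 (46 h).
Next best is microarray batch + mass-spec batch + cryo-EM session + electrophysiology block at 181 (38 h) — short by 10.

191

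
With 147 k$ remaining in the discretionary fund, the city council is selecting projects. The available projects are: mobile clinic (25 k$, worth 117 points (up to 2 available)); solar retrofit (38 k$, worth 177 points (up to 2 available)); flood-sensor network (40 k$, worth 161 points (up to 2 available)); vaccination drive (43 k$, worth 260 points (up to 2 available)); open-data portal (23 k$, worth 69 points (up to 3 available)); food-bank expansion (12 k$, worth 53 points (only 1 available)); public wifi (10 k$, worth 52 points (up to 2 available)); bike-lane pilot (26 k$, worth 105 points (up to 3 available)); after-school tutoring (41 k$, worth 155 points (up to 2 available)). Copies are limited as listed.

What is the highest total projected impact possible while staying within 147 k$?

806

By projected impact per k$: vaccination drive 6.05, public wifi 5.20, mobile clinic 4.68, solar retrofit 4.66 lead.
Taking the top-ratio projects first gives mobile clinic + 2×vaccination drive + food-bank expansion + 2×public wifi for 794 (143 k$).
The 22 k$ tied up in food-bank expansion and public wifi is better spent on mobile clinic — total rises to 806 (146 k$).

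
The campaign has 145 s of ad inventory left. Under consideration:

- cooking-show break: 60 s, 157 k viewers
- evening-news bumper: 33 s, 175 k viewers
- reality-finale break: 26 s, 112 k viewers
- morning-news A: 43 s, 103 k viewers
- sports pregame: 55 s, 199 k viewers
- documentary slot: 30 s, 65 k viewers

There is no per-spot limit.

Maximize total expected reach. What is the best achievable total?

700

Taking 4×evening-news bumper: 132 s used, 700 in expected reach.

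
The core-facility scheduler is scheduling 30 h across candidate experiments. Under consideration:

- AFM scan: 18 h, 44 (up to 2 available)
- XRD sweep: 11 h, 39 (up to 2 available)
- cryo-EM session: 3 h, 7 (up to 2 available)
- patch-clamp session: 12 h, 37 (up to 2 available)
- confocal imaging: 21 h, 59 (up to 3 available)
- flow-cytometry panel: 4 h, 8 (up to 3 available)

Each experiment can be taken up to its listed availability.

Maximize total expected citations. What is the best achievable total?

By expected citations per h: XRD sweep 3.55, patch-clamp session 3.08, confocal imaging 2.81 lead.
The ratio heuristic lands on 2×XRD sweep + 2×cryo-EM session (92) but leaves 2 h idle.
The 6 h tied up in 2×cryo-EM session is better spent on 2×flow-cytometry panel — total rises to 94 (30 h).
Nothing else within 30 h beats 94.

94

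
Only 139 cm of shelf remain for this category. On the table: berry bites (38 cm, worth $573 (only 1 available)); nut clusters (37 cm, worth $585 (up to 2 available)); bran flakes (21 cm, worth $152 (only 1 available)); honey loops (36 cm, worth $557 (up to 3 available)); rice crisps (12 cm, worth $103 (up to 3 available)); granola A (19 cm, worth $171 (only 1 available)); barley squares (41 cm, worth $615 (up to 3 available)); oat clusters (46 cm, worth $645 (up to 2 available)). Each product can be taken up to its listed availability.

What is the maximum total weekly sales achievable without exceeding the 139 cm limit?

By weekly sales per cm: nut clusters 15.81, honey loops 15.47, berry bites 15.08 lead.
A density-first pass picks 2×nut clusters + honey loops + granola A — 1898 at 129 cm.
Dropping honey loops and granola A frees 55 cm; slotting in 2×rice crisps + barley squares (65 cm) lifts the total to 1991 at 139 cm.
That's the maximum — no swap from here does better than 1991.

1991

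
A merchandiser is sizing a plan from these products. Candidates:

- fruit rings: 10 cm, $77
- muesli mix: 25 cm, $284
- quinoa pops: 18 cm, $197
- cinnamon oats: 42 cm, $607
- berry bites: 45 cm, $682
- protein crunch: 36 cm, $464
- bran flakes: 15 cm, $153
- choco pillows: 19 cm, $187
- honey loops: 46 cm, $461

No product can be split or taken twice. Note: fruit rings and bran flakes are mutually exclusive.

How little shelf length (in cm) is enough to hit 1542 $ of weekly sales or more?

112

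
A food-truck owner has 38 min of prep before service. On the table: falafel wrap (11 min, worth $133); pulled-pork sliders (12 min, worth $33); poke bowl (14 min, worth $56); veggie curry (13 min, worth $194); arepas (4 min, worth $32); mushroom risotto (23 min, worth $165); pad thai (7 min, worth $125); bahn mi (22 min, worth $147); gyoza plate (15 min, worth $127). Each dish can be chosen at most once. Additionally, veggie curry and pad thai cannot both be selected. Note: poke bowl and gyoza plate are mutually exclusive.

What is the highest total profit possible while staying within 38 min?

Ranking by ratio (profit/min): pad thai 17.86, veggie curry 14.92, falafel wrap 12.09, gyoza plate 8.47.
Falafel wrap + arepas + pad thai + gyoza plate uses 37 of the 38 min and totals 417.
The closest alternative, falafel wrap + pad thai + gyoza plate, reaches only 385.

417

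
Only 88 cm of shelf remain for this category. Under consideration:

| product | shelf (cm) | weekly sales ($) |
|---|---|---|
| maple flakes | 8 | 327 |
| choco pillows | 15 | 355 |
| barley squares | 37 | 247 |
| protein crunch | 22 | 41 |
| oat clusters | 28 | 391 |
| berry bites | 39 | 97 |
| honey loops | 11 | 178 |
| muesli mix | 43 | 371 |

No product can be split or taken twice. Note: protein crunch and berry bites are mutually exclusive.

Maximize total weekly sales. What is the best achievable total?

1320

Taking the top-ratio products first gives maple flakes + choco pillows + protein crunch + oat clusters + honey loops for 1292 (84 cm).
Dropping protein crunch and honey loops frees 33 cm; slotting in barley squares (37 cm) lifts the total to 1320 at 88 cm.
An exhaustive check of the 256 subsets confirms 1320.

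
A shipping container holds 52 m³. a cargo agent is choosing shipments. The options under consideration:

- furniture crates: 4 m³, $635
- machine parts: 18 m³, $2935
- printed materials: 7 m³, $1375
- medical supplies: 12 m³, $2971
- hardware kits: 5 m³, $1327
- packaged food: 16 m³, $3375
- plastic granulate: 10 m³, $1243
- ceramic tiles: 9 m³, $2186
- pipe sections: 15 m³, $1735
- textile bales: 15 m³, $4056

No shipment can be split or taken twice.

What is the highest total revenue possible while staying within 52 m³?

Density check — textile bales 270.40, hardware kits 265.40, medical supplies 247.58 are the best per m³.
Greedy by ratio would take furniture crates + printed materials + medical supplies + hardware kits + ceramic tiles + textile bales: 52 m³ used, total 12550.
Replace furniture crates and printed materials and hardware kits with packaged food: the trade gains 38 net, giving 12588 at 52 m³.
Nothing else within 52 m³ beats 12588.

12588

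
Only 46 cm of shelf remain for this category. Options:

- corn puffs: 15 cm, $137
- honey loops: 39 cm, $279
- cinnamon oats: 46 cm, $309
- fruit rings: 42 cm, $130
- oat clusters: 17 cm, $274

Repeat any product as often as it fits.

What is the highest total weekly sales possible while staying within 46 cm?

By weekly sales per cm: oat clusters 16.12, corn puffs 9.13, honey loops 7.15, cinnamon oats 6.72 lead.
Taking 2×oat clusters: 34 cm used, 548 in weekly sales.

548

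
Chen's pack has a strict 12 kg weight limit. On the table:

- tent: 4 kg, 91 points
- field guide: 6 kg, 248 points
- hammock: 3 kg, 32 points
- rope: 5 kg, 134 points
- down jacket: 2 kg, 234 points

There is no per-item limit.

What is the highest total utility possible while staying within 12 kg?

6×down jacket uses 12 of the 12 kg and totals 1404.

1404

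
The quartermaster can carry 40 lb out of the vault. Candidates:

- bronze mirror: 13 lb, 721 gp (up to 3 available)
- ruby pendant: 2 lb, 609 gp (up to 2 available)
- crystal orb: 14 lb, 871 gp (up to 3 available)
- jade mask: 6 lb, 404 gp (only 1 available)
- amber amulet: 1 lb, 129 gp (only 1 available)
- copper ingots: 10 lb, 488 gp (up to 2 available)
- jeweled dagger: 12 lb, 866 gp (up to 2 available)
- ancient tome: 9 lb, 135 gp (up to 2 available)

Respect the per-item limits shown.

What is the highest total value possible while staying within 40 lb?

3567

The ratio heuristic lands on 2×ruby pendant + jade mask + amber amulet + 2×jeweled dagger (3483) but leaves 5 lb idle.
The 6 lb tied up in jade mask is better spent on copper ingots — total rises to 3567 (39 lb).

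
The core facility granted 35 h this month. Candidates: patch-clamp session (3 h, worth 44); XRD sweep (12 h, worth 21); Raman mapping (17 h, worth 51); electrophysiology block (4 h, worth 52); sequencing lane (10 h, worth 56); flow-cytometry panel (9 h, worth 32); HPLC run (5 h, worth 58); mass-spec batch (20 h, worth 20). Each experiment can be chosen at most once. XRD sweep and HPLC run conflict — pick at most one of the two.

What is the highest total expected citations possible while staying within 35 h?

242

Ranking by ratio (expected citations/h): patch-clamp session 14.67, electrophysiology block 13.00, HPLC run 11.60, sequencing lane 5.60.
Taking patch-clamp session + electrophysiology block + sequencing lane + flow-cytometry panel + HPLC run: 31 h used, 242 in expected citations.
The closest alternative, patch-clamp session + electrophysiology block + sequencing lane + HPLC run, reaches only 210.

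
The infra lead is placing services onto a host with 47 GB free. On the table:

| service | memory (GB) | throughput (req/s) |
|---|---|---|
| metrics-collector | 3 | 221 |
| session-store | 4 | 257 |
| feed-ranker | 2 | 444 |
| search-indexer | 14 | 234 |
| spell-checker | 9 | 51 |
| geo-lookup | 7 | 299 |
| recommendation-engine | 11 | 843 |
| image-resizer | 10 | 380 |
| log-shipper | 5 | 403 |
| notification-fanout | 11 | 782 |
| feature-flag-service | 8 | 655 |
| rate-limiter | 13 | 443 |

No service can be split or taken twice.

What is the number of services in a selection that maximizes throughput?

7

Best achievable throughput is 3647.
For example metrics-collector + feed-ranker + geo-lookup + recommendation-engine + log-shipper + notification-fanout + feature-flag-service achieves it, using 47 GB.
Any selection reaching 3647 contains exactly 7 services.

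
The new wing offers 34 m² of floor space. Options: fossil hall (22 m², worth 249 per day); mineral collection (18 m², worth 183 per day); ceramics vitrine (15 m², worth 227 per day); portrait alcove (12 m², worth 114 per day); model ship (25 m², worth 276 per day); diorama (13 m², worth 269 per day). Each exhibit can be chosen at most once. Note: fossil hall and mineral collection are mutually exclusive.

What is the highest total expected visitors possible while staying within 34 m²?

The ratio ordering already packs tightly: ceramics vitrine + diorama, 28 m², 496.
Next best is mineral collection + diorama at 452 (31 m²) — short by 44.

496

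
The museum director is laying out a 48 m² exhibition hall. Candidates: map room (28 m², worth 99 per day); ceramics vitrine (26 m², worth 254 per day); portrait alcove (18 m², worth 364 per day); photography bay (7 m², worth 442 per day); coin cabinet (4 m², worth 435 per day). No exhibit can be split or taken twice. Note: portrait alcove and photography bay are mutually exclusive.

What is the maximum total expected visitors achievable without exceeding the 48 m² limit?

By expected visitors per m²: coin cabinet 108.75, photography bay 63.14, portrait alcove 20.22 lead.
Ceramics vitrine + photography bay + coin cabinet uses 37 of the 48 m² and totals 1131.

1131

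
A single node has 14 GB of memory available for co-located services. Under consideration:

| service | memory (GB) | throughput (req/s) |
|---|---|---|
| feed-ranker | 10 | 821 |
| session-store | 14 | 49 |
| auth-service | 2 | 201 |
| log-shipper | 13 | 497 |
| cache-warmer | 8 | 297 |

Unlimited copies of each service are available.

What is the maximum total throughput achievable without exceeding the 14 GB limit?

Taking 7×auth-service: 14 GB used, 1407 in throughput.
That's the maximum — no swap from here does better than 1407.

1407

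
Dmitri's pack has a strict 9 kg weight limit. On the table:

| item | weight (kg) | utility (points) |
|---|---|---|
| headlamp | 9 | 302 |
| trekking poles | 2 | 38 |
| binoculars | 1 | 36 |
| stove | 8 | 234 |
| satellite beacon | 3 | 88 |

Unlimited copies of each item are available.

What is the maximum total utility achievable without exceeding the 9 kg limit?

324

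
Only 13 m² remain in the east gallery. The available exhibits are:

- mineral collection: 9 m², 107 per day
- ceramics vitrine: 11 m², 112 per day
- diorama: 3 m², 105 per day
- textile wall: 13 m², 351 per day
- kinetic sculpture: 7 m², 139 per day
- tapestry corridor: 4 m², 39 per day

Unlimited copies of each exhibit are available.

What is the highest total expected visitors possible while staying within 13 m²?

Best packing: 4×diorama — 12 m², 420 total.
Every other selection either busts 13 m² or fails to beat 420.

420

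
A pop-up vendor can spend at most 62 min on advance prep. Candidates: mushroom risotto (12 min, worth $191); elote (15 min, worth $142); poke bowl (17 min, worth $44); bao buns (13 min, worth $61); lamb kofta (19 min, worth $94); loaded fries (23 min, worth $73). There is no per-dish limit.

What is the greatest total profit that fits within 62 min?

955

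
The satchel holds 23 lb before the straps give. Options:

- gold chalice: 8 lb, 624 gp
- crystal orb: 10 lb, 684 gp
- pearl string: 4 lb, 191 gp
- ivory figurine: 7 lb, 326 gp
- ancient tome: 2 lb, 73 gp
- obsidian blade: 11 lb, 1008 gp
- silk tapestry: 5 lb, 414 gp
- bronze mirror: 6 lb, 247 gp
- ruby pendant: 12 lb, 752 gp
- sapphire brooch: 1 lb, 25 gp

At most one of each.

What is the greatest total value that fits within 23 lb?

A density-first pass picks pearl string + ancient tome + obsidian blade + silk tapestry + sapphire brooch — 1711 at 23 lb.
Dropping ancient tome and silk tapestry and sapphire brooch frees 8 lb; slotting in gold chalice (8 lb) lifts the total to 1823 at 23 lb.

1823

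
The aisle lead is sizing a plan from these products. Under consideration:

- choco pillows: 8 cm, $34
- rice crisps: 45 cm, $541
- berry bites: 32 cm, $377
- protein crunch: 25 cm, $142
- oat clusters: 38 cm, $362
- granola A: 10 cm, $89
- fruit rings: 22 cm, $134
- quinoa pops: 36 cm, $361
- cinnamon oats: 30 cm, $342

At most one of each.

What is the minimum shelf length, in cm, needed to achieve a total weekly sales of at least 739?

Minimise cm subject to total weekly sales ≥ 739.
berry bites + oat clusters: 739 weekly sales at 70 cm.
Any bundle with less than 70 cm falls short of 739.

70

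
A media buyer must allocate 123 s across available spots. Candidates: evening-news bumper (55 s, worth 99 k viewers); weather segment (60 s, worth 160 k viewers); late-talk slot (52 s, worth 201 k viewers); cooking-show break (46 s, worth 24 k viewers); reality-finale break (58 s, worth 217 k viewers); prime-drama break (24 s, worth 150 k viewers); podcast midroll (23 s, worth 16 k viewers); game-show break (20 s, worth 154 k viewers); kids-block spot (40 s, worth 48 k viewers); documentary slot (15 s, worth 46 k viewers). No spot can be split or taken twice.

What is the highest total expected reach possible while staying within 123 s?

567

The ratio heuristic lands on late-talk slot + prime-drama break + game-show break + documentary slot (551) but leaves 12 s idle.
The 52 s tied up in late-talk slot is better spent on reality-finale break — total rises to 567 (117 s).
Runner-up late-talk slot + prime-drama break + game-show break + documentary slot tops out at 551.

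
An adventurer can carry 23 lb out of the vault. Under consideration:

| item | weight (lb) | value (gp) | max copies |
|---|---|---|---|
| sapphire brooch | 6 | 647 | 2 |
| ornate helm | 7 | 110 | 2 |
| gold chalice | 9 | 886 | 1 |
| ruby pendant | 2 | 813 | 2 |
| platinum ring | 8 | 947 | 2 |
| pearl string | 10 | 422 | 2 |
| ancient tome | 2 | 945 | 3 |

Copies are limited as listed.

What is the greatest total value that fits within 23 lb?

Ranking by ratio (value/lb): ancient tome 472.50, ruby pendant 406.50, platinum ring 118.38.
Filling by ratio: 2×ruby pendant + platinum ring + 3×ancient tome for 5408, with 5 lb left unused.
Replace platinum ring with 2×sapphire brooch: the trade gains 347 net, giving 5755 at 22 lb.
That's the maximum — no swap from here does better than 5755.

5755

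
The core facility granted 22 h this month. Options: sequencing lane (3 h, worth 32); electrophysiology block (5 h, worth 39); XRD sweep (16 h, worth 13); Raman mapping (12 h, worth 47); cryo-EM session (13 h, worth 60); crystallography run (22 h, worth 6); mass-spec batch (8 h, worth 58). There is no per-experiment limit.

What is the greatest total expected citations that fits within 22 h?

Taking 7×sequencing lane: 21 h used, 224 in expected citations.
No other feasible combination exceeds 224.

224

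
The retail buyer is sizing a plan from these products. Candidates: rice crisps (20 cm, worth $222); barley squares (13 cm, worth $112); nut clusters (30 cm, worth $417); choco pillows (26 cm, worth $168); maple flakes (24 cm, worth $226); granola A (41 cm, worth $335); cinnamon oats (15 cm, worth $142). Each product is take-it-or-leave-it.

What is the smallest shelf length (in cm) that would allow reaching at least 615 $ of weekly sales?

50

Minimise cm subject to total weekly sales ≥ 615.
rice crisps + nut clusters reaches 639 using 50 cm.
Any bundle with less than 50 cm falls short of 615.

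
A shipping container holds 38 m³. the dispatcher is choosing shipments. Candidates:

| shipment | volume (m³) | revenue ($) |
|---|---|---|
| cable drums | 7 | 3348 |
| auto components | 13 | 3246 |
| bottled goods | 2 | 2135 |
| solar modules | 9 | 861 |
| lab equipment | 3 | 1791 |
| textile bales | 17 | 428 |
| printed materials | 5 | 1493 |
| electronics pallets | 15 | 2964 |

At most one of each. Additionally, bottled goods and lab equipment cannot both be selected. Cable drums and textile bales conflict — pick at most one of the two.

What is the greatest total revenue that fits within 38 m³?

11693

Cable drums + auto components + bottled goods + electronics pallets uses 37 of the 38 m³ and totals 11693.
Next best is cable drums + auto components + lab equipment + electronics pallets at 11349 (38 m³) — short by 344.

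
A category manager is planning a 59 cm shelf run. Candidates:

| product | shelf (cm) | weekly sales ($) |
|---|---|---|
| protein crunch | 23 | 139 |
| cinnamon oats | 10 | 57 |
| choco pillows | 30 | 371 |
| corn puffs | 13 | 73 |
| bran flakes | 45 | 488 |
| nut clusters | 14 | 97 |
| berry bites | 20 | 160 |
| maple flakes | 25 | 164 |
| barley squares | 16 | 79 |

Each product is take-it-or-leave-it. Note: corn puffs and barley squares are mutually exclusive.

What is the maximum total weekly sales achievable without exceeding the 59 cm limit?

Ranking by ratio (weekly sales/cm): choco pillows 12.37, bran flakes 10.84, berry bites 8.00, nut clusters 6.93.
Filling by ratio: choco pillows + berry bites for 531, with 9 cm left unused.
The 50 cm tied up in choco pillows and berry bites is better spent on bran flakes + nut clusters — total rises to 585 (59 cm).
The closest alternative, corn puffs + bran flakes, reaches only 561.

585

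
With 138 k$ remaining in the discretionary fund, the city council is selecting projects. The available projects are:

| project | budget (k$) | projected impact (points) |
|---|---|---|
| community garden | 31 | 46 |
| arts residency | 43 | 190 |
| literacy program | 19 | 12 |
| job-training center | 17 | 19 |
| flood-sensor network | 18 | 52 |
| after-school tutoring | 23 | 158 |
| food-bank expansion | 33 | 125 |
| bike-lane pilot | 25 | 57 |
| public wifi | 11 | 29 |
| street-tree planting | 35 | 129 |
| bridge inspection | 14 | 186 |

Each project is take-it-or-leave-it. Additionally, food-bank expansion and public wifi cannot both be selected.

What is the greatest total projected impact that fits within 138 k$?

716

Density check — bridge inspection 13.29, after-school tutoring 6.87, arts residency 4.42 are the best per k$.
A density-first pass picks arts residency + flood-sensor network + after-school tutoring + food-bank expansion + bridge inspection — 711 at 131 k$.
Replace flood-sensor network with bike-lane pilot: the trade gains 5 net, giving 716 at 138 k$.
Next best is arts residency + flood-sensor network + after-school tutoring + street-tree planting + bridge inspection at 715 (133 k$) — short by 1.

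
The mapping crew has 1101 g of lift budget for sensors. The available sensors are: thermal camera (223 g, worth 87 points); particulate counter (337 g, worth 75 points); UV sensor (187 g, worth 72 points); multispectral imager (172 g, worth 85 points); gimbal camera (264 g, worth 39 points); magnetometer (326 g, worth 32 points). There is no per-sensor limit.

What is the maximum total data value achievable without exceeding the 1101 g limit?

512

Filling by ratio: 6×multispectral imager for 510, with 69 g left unused.
The 172 g tied up in multispectral imager is better spent on thermal camera — total rises to 512 (1083 g).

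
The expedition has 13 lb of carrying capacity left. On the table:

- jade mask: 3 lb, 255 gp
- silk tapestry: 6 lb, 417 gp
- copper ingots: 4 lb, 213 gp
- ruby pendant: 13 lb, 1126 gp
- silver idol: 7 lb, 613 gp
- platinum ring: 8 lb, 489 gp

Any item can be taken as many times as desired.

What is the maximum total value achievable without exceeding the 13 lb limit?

Density check — silver idol 87.57, ruby pendant 86.62, jade mask 85.00 are the best per lb.
A density-first pass picks 2×jade mask + silver idol — 1123 at 13 lb.
Replace 2×jade mask and silver idol with ruby pendant: the trade gains 3 net, giving 1126 at 13 lb.
Every other selection either busts 13 lb or fails to beat 1126.

1126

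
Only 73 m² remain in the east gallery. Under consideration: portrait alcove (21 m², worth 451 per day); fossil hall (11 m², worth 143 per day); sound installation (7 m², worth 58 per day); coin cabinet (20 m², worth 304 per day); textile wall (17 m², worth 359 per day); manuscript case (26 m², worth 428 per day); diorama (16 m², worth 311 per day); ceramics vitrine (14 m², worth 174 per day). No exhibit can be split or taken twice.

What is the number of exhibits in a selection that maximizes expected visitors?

5

The maximum expected visitors within 73 m² is 1322.
One optimal bundle: portrait alcove + fossil hall + sound installation + textile wall + diorama (72 m²).
All optima have 5 exhibits.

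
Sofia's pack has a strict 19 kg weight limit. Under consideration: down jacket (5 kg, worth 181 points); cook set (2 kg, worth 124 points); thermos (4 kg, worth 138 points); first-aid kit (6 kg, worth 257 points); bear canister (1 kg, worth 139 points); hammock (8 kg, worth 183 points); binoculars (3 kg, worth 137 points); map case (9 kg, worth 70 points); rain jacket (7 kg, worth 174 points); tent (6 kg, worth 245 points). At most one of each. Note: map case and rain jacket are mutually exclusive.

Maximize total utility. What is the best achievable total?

903

By utility per kg: bear canister 139.00, cook set 62.00, binoculars 45.67, first-aid kit 42.83 lead.
Greedy by ratio would take cook set + first-aid kit + bear canister + binoculars + tent: 18 kg used, total 902.
Dropping binoculars frees 3 kg; slotting in thermos (4 kg) lifts the total to 903 at 19 kg.
An exhaustive check of the 1024 subsets confirms 903.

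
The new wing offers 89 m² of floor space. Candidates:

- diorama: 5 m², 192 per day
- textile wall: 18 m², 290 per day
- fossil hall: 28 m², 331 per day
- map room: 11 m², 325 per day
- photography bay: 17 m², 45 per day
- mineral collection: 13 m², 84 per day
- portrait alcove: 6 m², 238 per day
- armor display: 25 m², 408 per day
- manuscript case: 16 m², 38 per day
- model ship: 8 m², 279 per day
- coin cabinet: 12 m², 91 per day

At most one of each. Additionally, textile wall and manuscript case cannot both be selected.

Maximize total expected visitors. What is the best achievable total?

1823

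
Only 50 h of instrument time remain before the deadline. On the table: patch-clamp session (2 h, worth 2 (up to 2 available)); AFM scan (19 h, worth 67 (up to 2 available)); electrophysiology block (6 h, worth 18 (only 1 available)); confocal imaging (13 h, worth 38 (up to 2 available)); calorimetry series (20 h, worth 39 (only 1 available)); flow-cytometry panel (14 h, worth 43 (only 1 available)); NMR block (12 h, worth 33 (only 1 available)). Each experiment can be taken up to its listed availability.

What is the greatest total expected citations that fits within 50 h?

167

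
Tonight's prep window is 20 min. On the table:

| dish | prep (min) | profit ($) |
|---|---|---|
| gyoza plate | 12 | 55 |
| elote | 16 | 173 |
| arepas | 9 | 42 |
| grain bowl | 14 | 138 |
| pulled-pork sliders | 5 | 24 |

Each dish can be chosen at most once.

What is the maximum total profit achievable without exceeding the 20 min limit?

Ranking by ratio (profit/min): elote 10.81, grain bowl 9.86, pulled-pork sliders 4.80.
Taking elote: 16 min used, 173 in profit.

173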